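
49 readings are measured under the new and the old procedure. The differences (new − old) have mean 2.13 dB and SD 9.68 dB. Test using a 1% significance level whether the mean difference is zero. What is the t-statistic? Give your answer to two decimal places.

1.54

H0: μ_d = 0; H1: μ_d ≠ 0 (paired t-test on the differences, two-sided).
t = d̄/(s_d/√n) = 2.13/(9.68/√49) = 1.54
df = n − 1 = 48
Two-sided p-value ≈ 0.130
Since p ≈ 0.130 > α = 0.01, fail to reject H0; the data do not provide sufficient evidence against H0.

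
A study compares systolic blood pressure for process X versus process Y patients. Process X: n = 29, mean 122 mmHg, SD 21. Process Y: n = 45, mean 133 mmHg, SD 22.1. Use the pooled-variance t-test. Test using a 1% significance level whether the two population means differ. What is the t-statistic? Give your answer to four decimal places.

Let group 1 = process X, group 2 = process Y. H0: μ_1 = μ_2; H1: μ_1 ≠ μ_2 (two-sample pooled-variance t-test, two-sided).
s_p² = [(29−1)·21² + (45−1)·22.1²]/(29+45−2) = 469.973
t = (122 − 133)/√[469.973·(1/29 + 1/45)] = -2.1308
df = n₁ + n₂ − 2 = 72
Two-sided p-value ≈ 0.037
Since p ≈ 0.037 > α = 0.01, fail to reject H0; the data do not provide sufficient evidence against H0.

-2.1308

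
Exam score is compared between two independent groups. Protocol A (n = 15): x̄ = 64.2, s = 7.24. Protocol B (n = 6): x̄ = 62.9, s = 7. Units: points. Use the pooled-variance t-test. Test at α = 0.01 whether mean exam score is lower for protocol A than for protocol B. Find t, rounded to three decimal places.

0.375

Let group 1 = protocol A, group 2 = protocol B. H0: μ_1 = μ_2; H1: μ_1 < μ_2 (two-sample pooled-variance t-test, left-tailed).
s_p² = [(15−1)·7.24² + (6−1)·7²]/(15+6−2) = 51.5182
t = (64.2 − 62.9)/√[51.5182·(1/15 + 1/6)] = 0.375
df = n₁ + n₂ − 2 = 19
p-value = P(T ≤ 0.375) ≈ 0.644
Since p ≈ 0.644 > α = 0.01, fail to reject H0; the evidence is not statistically significant.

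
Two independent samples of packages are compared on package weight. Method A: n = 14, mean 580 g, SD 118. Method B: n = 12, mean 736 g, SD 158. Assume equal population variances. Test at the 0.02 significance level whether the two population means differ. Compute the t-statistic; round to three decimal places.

-2.878

Let group 1 = method A, group 2 = method B. H0: μ_1 = μ_2; H1: μ_1 ≠ μ_2 (two-sample pooled-variance t-test, two-sided).
s_p² = [(14−1)·118² + (12−1)·158²]/(14+12−2) = 18984
t = (580 − 736)/√[18984·(1/14 + 1/12)] = -2.878
df = n₁ + n₂ − 2 = 24
Two-sided p-value ≈ 0.0083
Since p ≈ 0.0083 < α = 0.02, reject H0; the data support H1.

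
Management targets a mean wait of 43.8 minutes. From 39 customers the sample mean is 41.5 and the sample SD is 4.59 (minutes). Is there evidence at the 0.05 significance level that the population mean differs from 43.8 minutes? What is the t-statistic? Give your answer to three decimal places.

H0: μ = 43.8; H1: μ ≠ 43.8 (one-sample t-test, two-sided).
t = (x̄ − μ₀)/(s/√n) = (41.5 − 43.8)/(4.59/√39) = -3.129
df = n − 1 = 38
Two-sided p-value ≈ 0.0034
Since p ≈ 0.0034 < α = 0.05, reject H0; the evidence is statistically significant.

-3.129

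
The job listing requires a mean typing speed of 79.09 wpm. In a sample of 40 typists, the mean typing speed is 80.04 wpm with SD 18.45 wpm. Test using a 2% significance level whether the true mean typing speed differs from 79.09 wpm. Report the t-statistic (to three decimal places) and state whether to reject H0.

H0: μ = 79.09; H1: μ ≠ 79.09 (one-sample t-test, two-sided).
t = (x̄ − μ₀)/(s/√n) = (80.04 − 79.09)/(18.45/√40) = 0.326
df = n − 1 = 39
Two-sided p-value ≈ 0.7464
Since p ≈ 0.7464 > α = 0.02, fail to reject H0; the evidence is not statistically significant.

t = 0.326; fail to reject H0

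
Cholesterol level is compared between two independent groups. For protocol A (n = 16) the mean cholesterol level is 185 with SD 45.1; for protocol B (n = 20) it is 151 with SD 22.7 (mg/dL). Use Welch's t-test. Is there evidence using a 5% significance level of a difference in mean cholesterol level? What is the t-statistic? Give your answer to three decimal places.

2.750

Let group 1 = protocol A, group 2 = protocol B. H0: μ_1 = μ_2; H1: μ_1 ≠ μ_2 (Welch's two-sample t-test, two-sided).
t = (x̄_1 − x̄_2)/√(s_1²/n_1 + s_2²/n_2) = (185 − 151)/√(45.1²/16 + 22.7²/20) = 2.750
Welch–Satterthwaite df ≈ 21.01
Two-sided p-value ≈ 0.012
Since p ≈ 0.012 < α = 0.05, reject H0; the evidence is statistically significant.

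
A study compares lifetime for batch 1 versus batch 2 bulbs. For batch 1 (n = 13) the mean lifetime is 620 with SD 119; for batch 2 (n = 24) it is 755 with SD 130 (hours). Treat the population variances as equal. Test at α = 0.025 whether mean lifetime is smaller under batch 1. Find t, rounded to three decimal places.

Let group 1 = batch 1, group 2 = batch 2. H0: μ_1 = μ_2; H1: μ_1 < μ_2 (two-sample pooled-variance t-test, left-tailed).
s_p² = [(13−1)·119² + (24−1)·130²]/(13+24−2) = 15960.9
t = (620 − 755)/√[15960.9·(1/13 + 1/24)] = -3.103
df = n₁ + n₂ − 2 = 35
p-value = P(T ≤ -3.103) ≈ 0.0019
Since p ≈ 0.0019 < α = 0.025, reject H0; the evidence is statistically significant.

-3.103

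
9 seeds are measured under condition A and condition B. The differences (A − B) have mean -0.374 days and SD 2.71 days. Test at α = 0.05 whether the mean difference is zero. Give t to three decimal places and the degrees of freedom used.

t = -0.414, df = 8

H0: μ_d = 0; H1: μ_d ≠ 0 (paired t-test on the differences, two-sided).
t = d̄/(s_d/√n) = -0.374/(2.71/√9) = -0.414
df = n − 1 = 8
Two-sided p-value ≈ 0.6897
Since p ≈ 0.6897 > α = 0.05, fail to reject H0; the evidence is not statistically significant.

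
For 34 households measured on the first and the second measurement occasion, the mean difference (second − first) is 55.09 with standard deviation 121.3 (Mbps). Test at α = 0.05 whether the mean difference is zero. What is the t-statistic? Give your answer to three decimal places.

H0: μ_d = 0; H1: μ_d ≠ 0 (paired t-test on the differences, two-sided).
t = d̄/(s_d/√n) = 55.09/(121.3/√34) = 2.648
df = n − 1 = 33
Two-sided p-value ≈ 0.0123
Since p ≈ 0.0123 < α = 0.05, reject H0; the data support H1.

2.648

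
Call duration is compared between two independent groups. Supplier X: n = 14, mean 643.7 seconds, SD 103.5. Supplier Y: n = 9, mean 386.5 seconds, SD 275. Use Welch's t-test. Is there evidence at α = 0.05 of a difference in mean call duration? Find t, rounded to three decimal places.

Let group 1 = supplier X, group 2 = supplier Y. H0: μ_1 = μ_2; H1: μ_1 ≠ μ_2 (Welch's two-sample t-test, two-sided).
t = (x̄_1 − x̄_2)/√(s_1²/n_1 + s_2²/n_2) = (643.7 − 386.5)/√(103.5²/14 + 275²/9) = 2.686
Welch–Satterthwaite df ≈ 9.47
Two-sided p-value ≈ 0.024
Since p ≈ 0.024 < α = 0.05, reject H0; the evidence is statistically significant.

2.686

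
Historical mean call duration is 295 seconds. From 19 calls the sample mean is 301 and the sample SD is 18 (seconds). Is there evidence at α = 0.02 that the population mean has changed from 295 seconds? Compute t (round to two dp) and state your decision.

t = 1.45; fail to reject H0

H0: μ = 295; H1: μ ≠ 295 (one-sample t-test, two-sided).
t = (x̄ − μ₀)/(s/√n) = (301 − 295)/(18/√19) = 1.45
df = n − 1 = 18
Two-sided p-value ≈ 0.163
Since p ≈ 0.163 > α = 0.02, fail to reject H0; the evidence is not statistically significant.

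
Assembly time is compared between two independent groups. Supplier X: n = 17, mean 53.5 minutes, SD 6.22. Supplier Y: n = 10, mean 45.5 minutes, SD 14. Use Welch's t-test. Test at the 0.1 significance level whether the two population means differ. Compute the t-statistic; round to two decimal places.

1.71

Let group 1 = supplier X, group 2 = supplier Y. H0: μ_1 = μ_2; H1: μ_1 ≠ μ_2 (Welch's two-sample t-test, two-sided).
t = (x̄_1 − x̄_2)/√(s_1²/n_1 + s_2²/n_2) = (53.5 − 45.5)/√(6.22²/17 + 14²/10) = 1.71
Welch–Satterthwaite df ≈ 11.13
Two-sided p-value ≈ 0.115
Since p ≈ 0.115 > α = 0.1, fail to reject H0; the evidence is not statistically significant.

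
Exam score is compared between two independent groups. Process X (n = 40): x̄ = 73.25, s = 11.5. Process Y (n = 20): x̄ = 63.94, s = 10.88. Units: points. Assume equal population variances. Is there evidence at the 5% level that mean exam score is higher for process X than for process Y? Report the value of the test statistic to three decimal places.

Let group 1 = process X, group 2 = process Y. H0: μ_1 = μ_2; H1: μ_1 > μ_2 (two-sample pooled-variance t-test, right-tailed).
s_p² = [(40−1)·11.5² + (20−1)·10.88²]/(40+20−2) = 127.705
t = (73.25 − 63.94)/√[127.705·(1/40 + 1/20)] = 3.008
df = n₁ + n₂ − 2 = 58
p-value = P(T ≥ 3.008) ≈ 0.0019
Since p ≈ 0.0019 < α = 0.05, reject H0; the evidence is statistically significant.

3.008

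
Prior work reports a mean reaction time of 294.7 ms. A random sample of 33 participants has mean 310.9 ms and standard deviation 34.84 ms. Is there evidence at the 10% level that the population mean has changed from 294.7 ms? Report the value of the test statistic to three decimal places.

2.671

H0: μ = 294.7; H1: μ ≠ 294.7 (one-sample t-test, two-sided).
t = (x̄ − μ₀)/(s/√n) = (310.9 − 294.7)/(34.84/√33) = 2.671
df = n − 1 = 32
Two-sided p-value ≈ 0.012
Since p ≈ 0.012 < α = 0.1, reject H0; the data support H1.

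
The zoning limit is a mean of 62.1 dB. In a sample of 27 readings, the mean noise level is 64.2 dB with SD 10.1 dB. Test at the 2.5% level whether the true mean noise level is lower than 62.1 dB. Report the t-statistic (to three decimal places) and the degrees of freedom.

t = 1.080, df = 26

H0: μ = 62.1; H1: μ < 62.1 (one-sample t-test, left-tailed).
t = (x̄ − μ₀)/(s/√n) = (64.2 − 62.1)/(10.1/√27) = 1.080
df = n − 1 = 26
p-value = P(T ≤ 1.080) ≈ 0.855
Since p ≈ 0.855 > α = 0.025, fail to reject H0; the data do not provide sufficient evidence against H0.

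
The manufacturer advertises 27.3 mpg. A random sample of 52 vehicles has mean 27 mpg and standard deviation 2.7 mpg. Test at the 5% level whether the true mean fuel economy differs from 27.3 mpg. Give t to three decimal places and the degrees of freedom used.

t = -0.801, df = 51

H0: μ = 27.3; H1: μ ≠ 27.3 (one-sample t-test, two-sided).
t = (x̄ − μ₀)/(s/√n) = (27 − 27.3)/(2.7/√52) = -0.801
df = n − 1 = 51
Two-sided p-value ≈ 0.427
Since p ≈ 0.427 > α = 0.05, fail to reject H0; the evidence is not statistically significant.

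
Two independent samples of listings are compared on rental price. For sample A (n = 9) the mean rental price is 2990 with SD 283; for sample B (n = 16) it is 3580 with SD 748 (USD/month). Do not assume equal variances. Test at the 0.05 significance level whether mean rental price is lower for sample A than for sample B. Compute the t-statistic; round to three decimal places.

-2.817

Let group 1 = sample A, group 2 = sample B. H0: μ_1 = μ_2; H1: μ_1 < μ_2 (Welch's two-sample t-test, left-tailed).
t = (x̄_1 − x̄_2)/√(s_1²/n_1 + s_2²/n_2) = (2990 − 3580)/√(283²/9 + 748²/16) = -2.817
Welch–Satterthwaite df ≈ 21.05
p-value = P(T ≤ -2.817) ≈ 0.005
Since p ≈ 0.005 < α = 0.05, reject H0; the data support H1.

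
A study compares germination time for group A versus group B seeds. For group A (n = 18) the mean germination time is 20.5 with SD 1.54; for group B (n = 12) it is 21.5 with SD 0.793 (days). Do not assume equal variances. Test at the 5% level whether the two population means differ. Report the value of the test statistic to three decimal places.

-2.330

Let group 1 = group A, group 2 = group B. H0: μ_1 = μ_2; H1: μ_1 ≠ μ_2 (Welch's two-sample t-test, two-sided).
t = (x̄_1 − x̄_2)/√(s_1²/n_1 + s_2²/n_2) = (20.5 − 21.5)/√(1.54²/18 + 0.793²/12) = -2.330
Welch–Satterthwaite df ≈ 26.69
Two-sided p-value ≈ 0.028
Since p ≈ 0.028 < α = 0.05, reject H0; the data support H1.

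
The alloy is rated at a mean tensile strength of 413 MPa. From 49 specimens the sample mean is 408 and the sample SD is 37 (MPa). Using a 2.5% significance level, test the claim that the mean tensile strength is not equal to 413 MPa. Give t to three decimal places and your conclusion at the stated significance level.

t = -0.946; fail to reject H0

H0: μ = 413; H1: μ ≠ 413 (one-sample t-test, two-sided).
t = (x̄ − μ₀)/(s/√n) = (408 − 413)/(37/√49) = -0.946
df = n − 1 = 48
Two-sided p-value ≈ 0.349
Since p ≈ 0.349 > α = 0.025, fail to reject H0; the evidence is not statistically significant.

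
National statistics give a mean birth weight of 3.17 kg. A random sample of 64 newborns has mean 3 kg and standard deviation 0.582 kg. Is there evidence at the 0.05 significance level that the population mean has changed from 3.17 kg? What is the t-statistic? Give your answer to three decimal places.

-2.337

H0: μ = 3.17; H1: μ ≠ 3.17 (one-sample t-test, two-sided).
t = (x̄ − μ₀)/(s/√n) = (3 − 3.17)/(0.582/√64) = -2.337
df = n − 1 = 63
Two-sided p-value ≈ 0.023
Since p ≈ 0.023 < α = 0.05, reject H0; the evidence is statistically significant.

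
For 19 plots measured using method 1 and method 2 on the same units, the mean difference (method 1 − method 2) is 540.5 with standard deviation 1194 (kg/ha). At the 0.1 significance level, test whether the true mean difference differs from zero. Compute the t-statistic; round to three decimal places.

H0: μ_d = 0; H1: μ_d ≠ 0 (paired t-test on the differences, two-sided).
t = d̄/(s_d/√n) = 540.5/(1194/√19) = 1.973
df = n − 1 = 18
Two-sided p-value ≈ 0.0640
Since p ≈ 0.0640 < α = 0.1, reject H0; the evidence is statistically significant.

1.973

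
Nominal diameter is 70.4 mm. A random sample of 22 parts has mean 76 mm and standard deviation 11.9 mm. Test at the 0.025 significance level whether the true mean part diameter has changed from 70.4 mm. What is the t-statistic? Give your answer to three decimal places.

2.207

H0: μ = 70.4; H1: μ ≠ 70.4 (one-sample t-test, two-sided).
t = (x̄ − μ₀)/(s/√n) = (76 − 70.4)/(11.9/√22) = 2.207
df = n − 1 = 21
Two-sided p-value ≈ 0.039
Since p ≈ 0.039 > α = 0.025, fail to reject H0; the evidence is not statistically significant.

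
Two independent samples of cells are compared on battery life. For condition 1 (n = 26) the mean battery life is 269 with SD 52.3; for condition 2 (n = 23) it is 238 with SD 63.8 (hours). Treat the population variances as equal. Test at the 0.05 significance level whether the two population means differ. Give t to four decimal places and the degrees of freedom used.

t = 1.8682, df = 47

Let group 1 = condition 1, group 2 = condition 2. H0: μ_1 = μ_2; H1: μ_1 ≠ μ_2 (two-sample pooled-variance t-test, two-sided).
s_p² = [(26−1)·52.3² + (23−1)·63.8²]/(26+23−2) = 3360.25
t = (269 − 238)/√[3360.25·(1/26 + 1/23)] = 1.8682
df = n₁ + n₂ − 2 = 47
Two-sided p-value ≈ 0.068
Since p ≈ 0.068 > α = 0.05, fail to reject H0; the evidence is not statistically significant.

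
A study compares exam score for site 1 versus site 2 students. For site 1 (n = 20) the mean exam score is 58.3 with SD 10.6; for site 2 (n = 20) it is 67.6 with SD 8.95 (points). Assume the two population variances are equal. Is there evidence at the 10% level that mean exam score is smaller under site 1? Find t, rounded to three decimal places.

-2.998

Let group 1 = site 1, group 2 = site 2. H0: μ_1 = μ_2; H1: μ_1 < μ_2 (two-sample pooled-variance t-test, left-tailed).
s_p² = [(20−1)·10.6² + (20−1)·8.95²]/(20+20−2) = 96.2313
t = (58.3 − 67.6)/√[96.2313·(1/20 + 1/20)] = -2.998
df = n₁ + n₂ − 2 = 38
p-value = P(T ≤ -2.998) ≈ 0.0024
Since p ≈ 0.0024 < α = 0.1, reject H0; the evidence is statistically significant.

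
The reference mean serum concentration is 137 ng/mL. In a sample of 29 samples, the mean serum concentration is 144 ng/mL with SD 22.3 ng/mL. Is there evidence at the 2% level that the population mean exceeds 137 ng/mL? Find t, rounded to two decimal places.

H0: μ = 137; H1: μ > 137 (one-sample t-test, right-tailed).
t = (x̄ − μ₀)/(s/√n) = (144 − 137)/(22.3/√29) = 1.69
df = n − 1 = 28
p-value = P(T ≥ 1.69) ≈ 0.0510
Since p ≈ 0.0510 > α = 0.02, fail to reject H0; the evidence is not statistically significant.

1.69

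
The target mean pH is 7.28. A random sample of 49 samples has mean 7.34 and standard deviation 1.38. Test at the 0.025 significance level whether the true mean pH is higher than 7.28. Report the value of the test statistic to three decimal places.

H0: μ = 7.28; H1: μ > 7.28 (one-sample t-test, right-tailed).
t = (x̄ − μ₀)/(s/√n) = (7.34 − 7.28)/(1.38/√49) = 0.304
df = n − 1 = 48
p-value = P(T ≥ 0.304) ≈ 0.3811
Since p ≈ 0.3811 > α = 0.025, fail to reject H0; the evidence is not statistically significant.

0.304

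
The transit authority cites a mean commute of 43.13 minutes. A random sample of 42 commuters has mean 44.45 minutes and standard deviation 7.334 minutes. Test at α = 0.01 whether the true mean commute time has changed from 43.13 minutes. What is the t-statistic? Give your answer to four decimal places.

H0: μ = 43.13; H1: μ ≠ 43.13 (one-sample t-test, two-sided).
t = (x̄ − μ₀)/(s/√n) = (44.45 − 43.13)/(7.334/√42) = 1.1664
df = n − 1 = 41
Two-sided p-value ≈ 0.2502
Since p ≈ 0.2502 > α = 0.01, fail to reject H0; the data do not provide sufficient evidence against H0.

1.1664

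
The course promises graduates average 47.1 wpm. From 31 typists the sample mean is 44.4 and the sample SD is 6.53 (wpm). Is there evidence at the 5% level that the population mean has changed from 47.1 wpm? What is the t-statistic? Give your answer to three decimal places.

H0: μ = 47.1; H1: μ ≠ 47.1 (one-sample t-test, two-sided).
t = (x̄ − μ₀)/(s/√n) = (44.4 − 47.1)/(6.53/√31) = -2.302
df = n − 1 = 30
Two-sided p-value ≈ 0.028
Since p ≈ 0.028 < α = 0.05, reject H0; the data support H1.

-2.302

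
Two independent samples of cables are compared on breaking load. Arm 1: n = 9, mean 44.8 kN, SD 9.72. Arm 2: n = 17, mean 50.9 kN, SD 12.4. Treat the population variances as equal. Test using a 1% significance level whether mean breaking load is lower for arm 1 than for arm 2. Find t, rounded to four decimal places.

-1.2783

Let group 1 = arm 1, group 2 = arm 2. H0: μ_1 = μ_2; H1: μ_1 < μ_2 (two-sample pooled-variance t-test, left-tailed).
s_p² = [(9−1)·9.72² + (17−1)·12.4²]/(9+17−2) = 133.999
t = (44.8 − 50.9)/√[133.999·(1/9 + 1/17)] = -1.2783
df = n₁ + n₂ − 2 = 24
p-value = P(T ≤ -1.2783) ≈ 0.1067
Since p ≈ 0.1067 > α = 0.01, fail to reject H0; the data do not provide sufficient evidence against H0.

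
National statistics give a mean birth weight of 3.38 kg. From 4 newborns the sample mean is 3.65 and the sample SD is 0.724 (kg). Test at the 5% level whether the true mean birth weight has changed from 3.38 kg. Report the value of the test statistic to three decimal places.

0.746

H0: μ = 3.38; H1: μ ≠ 3.38 (one-sample t-test, two-sided).
t = (x̄ − μ₀)/(s/√n) = (3.65 − 3.38)/(0.724/√4) = 0.746
df = n − 1 = 3
Two-sided p-value ≈ 0.5099
Since p ≈ 0.5099 > α = 0.05, fail to reject H0; the evidence is not statistically significant.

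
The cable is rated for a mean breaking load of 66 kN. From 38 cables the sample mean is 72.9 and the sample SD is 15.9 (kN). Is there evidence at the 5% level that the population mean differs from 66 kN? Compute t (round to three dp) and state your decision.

H0: μ = 66; H1: μ ≠ 66 (one-sample t-test, two-sided).
t = (x̄ − μ₀)/(s/√n) = (72.9 − 66)/(15.9/√38) = 2.675
df = n − 1 = 37
Two-sided p-value ≈ 0.011
Since p ≈ 0.011 < α = 0.05, reject H0; the data support H1.

t = 2.675; reject H0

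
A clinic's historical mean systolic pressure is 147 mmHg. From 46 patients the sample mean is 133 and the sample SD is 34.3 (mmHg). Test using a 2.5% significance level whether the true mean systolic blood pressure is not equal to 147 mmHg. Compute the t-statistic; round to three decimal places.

-2.768

H0: μ = 147; H1: μ ≠ 147 (one-sample t-test, two-sided).
t = (x̄ − μ₀)/(s/√n) = (133 − 147)/(34.3/√46) = -2.768
df = n − 1 = 45
Two-sided p-value ≈ 0.0082
Since p ≈ 0.0082 < α = 0.025, reject H0; the evidence is statistically significant.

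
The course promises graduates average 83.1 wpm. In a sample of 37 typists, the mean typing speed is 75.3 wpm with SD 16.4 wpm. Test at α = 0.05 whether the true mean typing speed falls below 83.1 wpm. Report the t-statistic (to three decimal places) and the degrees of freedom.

H0: μ = 83.1; H1: μ < 83.1 (one-sample t-test, left-tailed).
t = (x̄ − μ₀)/(s/√n) = (75.3 − 83.1)/(16.4/√37) = -2.893
df = n − 1 = 36
p-value = P(T ≤ -2.893) ≈ 0.0032
Since p ≈ 0.0032 < α = 0.05, reject H0; the data support H1.

t = -2.893, df = 36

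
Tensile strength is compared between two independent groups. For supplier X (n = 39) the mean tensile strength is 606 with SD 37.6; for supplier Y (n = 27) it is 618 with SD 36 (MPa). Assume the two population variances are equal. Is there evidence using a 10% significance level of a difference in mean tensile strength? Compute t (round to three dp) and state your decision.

Let group 1 = supplier X, group 2 = supplier Y. H0: μ_1 = μ_2; H1: μ_1 ≠ μ_2 (two-sample pooled-variance t-test, two-sided).
s_p² = [(39−1)·37.6² + (27−1)·36²]/(39+27−2) = 1365.92
t = (606 − 618)/√[1365.92·(1/39 + 1/27)] = -1.297
df = n₁ + n₂ − 2 = 64
Two-sided p-value ≈ 0.1993
Since p ≈ 0.1993 > α = 0.1, fail to reject H0; the evidence is not statistically significant.

t = -1.297; fail to reject H0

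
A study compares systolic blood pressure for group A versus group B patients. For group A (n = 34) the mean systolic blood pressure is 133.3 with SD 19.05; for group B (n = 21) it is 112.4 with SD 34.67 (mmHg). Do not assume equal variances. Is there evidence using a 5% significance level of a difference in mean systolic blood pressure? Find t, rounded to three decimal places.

2.536

Let group 1 = group A, group 2 = group B. H0: μ_1 = μ_2; H1: μ_1 ≠ μ_2 (Welch's two-sample t-test, two-sided).
t = (x̄_1 − x̄_2)/√(s_1²/n_1 + s_2²/n_2) = (133.3 − 112.4)/√(19.05²/34 + 34.67²/21) = 2.536
Welch–Satterthwaite df ≈ 27.57
Two-sided p-value ≈ 0.0172
Since p ≈ 0.0172 < α = 0.05, reject H0; the evidence is statistically significant.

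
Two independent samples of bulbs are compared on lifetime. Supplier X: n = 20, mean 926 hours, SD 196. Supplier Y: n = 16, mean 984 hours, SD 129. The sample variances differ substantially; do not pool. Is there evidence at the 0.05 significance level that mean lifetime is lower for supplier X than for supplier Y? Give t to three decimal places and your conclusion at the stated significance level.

t = -1.066; fail to reject H0

Let group 1 = supplier X, group 2 = supplier Y. H0: μ_1 = μ_2; H1: μ_1 < μ_2 (Welch's two-sample t-test, left-tailed).
t = (x̄_1 − x̄_2)/√(s_1²/n_1 + s_2²/n_2) = (926 − 984)/√(196²/20 + 129²/16) = -1.066
Welch–Satterthwaite df ≈ 32.92
p-value = P(T ≤ -1.066) ≈ 0.1471
Since p ≈ 0.1471 > α = 0.05, fail to reject H0; the data do not provide sufficient evidence against H0.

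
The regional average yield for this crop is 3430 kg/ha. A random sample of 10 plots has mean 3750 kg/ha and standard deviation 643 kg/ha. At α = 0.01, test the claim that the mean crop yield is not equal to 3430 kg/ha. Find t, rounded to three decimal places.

H0: μ = 3430; H1: μ ≠ 3430 (one-sample t-test, two-sided).
t = (x̄ − μ₀)/(s/√n) = (3750 − 3430)/(643/√10) = 1.574
df = n − 1 = 9
Two-sided p-value ≈ 0.1500
Since p ≈ 0.1500 > α = 0.01, fail to reject H0; the evidence is not statistically significant.

1.574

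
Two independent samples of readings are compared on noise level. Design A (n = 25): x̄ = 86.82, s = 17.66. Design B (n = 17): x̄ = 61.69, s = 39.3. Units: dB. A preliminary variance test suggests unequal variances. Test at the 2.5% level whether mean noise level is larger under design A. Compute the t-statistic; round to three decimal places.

Let group 1 = design A, group 2 = design B. H0: μ_1 = μ_2; H1: μ_1 > μ_2 (Welch's two-sample t-test, right-tailed).
t = (x̄_1 − x̄_2)/√(s_1²/n_1 + s_2²/n_2) = (86.82 − 61.69)/√(17.66²/25 + 39.3²/17) = 2.472
Welch–Satterthwaite df ≈ 20.44
p-value = P(T ≥ 2.472) ≈ 0.011
Since p ≈ 0.011 < α = 0.025, reject H0; the evidence is statistically significant.

2.472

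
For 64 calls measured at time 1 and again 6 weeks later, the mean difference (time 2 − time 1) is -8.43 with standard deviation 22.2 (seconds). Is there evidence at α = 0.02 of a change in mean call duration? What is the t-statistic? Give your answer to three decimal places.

-3.038

H0: μ_d = 0; H1: μ_d ≠ 0 (paired t-test on the differences, two-sided).
t = d̄/(s_d/√n) = -8.43/(22.2/√64) = -3.038
df = n − 1 = 63
Two-sided p-value ≈ 0.0035
Since p ≈ 0.0035 < α = 0.02, reject H0; the evidence is statistically significant.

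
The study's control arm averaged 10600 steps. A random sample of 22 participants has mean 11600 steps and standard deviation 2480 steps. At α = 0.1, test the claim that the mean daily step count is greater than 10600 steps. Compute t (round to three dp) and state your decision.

t = 1.891; reject H0

H0: μ = 10600; H1: μ > 10600 (one-sample t-test, right-tailed).
t = (x̄ − μ₀)/(s/√n) = (11600 − 10600)/(2480/√22) = 1.891
df = n − 1 = 21
p-value = P(T ≥ 1.891) ≈ 0.0362
Since p ≈ 0.0362 < α = 0.1, reject H0; the data support H1.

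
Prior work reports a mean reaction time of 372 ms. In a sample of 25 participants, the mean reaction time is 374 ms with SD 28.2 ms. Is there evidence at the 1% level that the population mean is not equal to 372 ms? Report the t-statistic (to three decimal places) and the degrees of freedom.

H0: μ = 372; H1: μ ≠ 372 (one-sample t-test, two-sided).
t = (x̄ − μ₀)/(s/√n) = (374 − 372)/(28.2/√25) = 0.355
df = n − 1 = 24
Two-sided p-value ≈ 0.7260
Since p ≈ 0.7260 > α = 0.01, fail to reject H0; the data do not provide sufficient evidence against H0.

t = 0.355, df = 24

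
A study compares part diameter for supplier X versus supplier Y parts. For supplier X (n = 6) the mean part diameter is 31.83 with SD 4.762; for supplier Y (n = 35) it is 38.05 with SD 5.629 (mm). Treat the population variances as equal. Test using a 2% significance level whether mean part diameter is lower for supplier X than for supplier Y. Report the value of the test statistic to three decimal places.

-2.548

Let group 1 = supplier X, group 2 = supplier Y. H0: μ_1 = μ_2; H1: μ_1 < μ_2 (two-sample pooled-variance t-test, left-tailed).
s_p² = [(6−1)·4.762² + (35−1)·5.629²]/(6+35−2) = 30.5306
t = (31.83 − 38.05)/√[30.5306·(1/6 + 1/35)] = -2.548
df = n₁ + n₂ − 2 = 39
p-value = P(T ≤ -2.548) ≈ 0.007
Since p ≈ 0.007 < α = 0.02, reject H0; the data support H1.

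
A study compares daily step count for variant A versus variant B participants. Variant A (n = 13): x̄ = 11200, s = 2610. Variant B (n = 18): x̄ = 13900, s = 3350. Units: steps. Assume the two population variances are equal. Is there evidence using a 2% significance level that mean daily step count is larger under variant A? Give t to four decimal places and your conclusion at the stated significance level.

Let group 1 = variant A, group 2 = variant B. H0: μ_1 = μ_2; H1: μ_1 > μ_2 (two-sample pooled-variance t-test, right-tailed).
s_p² = [(13−1)·2610² + (18−1)·3350²]/(13+18−2) = 9397510
t = (11200 − 13900)/√[9397510·(1/13 + 1/18)] = -2.4198
df = n₁ + n₂ − 2 = 29
p-value = P(T ≥ -2.4198) ≈ 0.989
Since p ≈ 0.989 > α = 0.02, fail to reject H0; the data do not provide sufficient evidence against H0.

t = -2.4198; fail to reject H0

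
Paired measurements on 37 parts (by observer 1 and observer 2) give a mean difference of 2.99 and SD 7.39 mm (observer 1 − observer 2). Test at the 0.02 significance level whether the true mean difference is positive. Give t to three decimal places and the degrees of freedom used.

H0: μ_d = 0; H1: μ_d > 0 (paired t-test on the differences, right-tailed).
t = d̄/(s_d/√n) = 2.99/(7.39/√37) = 2.461
df = n − 1 = 36
p-value = P(T ≥ 2.461) ≈ 0.009
Since p ≈ 0.009 < α = 0.02, reject H0; the evidence is statistically significant.

t = 2.461, df = 36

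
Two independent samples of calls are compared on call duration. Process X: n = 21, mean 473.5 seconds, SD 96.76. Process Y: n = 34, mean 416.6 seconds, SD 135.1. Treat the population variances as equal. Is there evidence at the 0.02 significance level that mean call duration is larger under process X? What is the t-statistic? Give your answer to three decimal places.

Let group 1 = process X, group 2 = process Y. H0: μ_1 = μ_2; H1: μ_1 > μ_2 (two-sample pooled-variance t-test, right-tailed).
s_p² = [(21−1)·96.76² + (34−1)·135.1²]/(21+34−2) = 14897.5
t = (473.5 − 416.6)/√[14897.5·(1/21 + 1/34)] = 1.680
df = n₁ + n₂ − 2 = 53
p-value = P(T ≥ 1.680) ≈ 0.049
Since p ≈ 0.049 > α = 0.02, fail to reject H0; the data do not provide sufficient evidence against H0.

1.680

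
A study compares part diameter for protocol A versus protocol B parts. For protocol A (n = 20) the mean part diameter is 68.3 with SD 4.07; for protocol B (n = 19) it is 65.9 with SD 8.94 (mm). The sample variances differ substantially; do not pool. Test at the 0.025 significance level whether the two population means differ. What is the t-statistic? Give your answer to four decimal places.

Let group 1 = protocol A, group 2 = protocol B. H0: μ_1 = μ_2; H1: μ_1 ≠ μ_2 (Welch's two-sample t-test, two-sided).
t = (x̄_1 − x̄_2)/√(s_1²/n_1 + s_2²/n_2) = (68.3 − 65.9)/√(4.07²/20 + 8.94²/19) = 1.0696
Welch–Satterthwaite df ≈ 24.87
Two-sided p-value ≈ 0.2951
Since p ≈ 0.2951 > α = 0.025, fail to reject H0; the evidence is not statistically significant.

1.0696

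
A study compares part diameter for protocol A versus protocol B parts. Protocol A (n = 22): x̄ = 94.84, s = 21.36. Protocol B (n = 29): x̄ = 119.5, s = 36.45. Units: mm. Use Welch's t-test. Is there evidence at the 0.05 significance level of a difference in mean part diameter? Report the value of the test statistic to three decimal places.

-3.023

Let group 1 = protocol A, group 2 = protocol B. H0: μ_1 = μ_2; H1: μ_1 ≠ μ_2 (Welch's two-sample t-test, two-sided).
t = (x̄_1 − x̄_2)/√(s_1²/n_1 + s_2²/n_2) = (94.84 − 119.5)/√(21.36²/22 + 36.45²/29) = -3.023
Welch–Satterthwaite df ≈ 46.41
Two-sided p-value ≈ 0.0041
Since p ≈ 0.0041 < α = 0.05, reject H0; the data support H1.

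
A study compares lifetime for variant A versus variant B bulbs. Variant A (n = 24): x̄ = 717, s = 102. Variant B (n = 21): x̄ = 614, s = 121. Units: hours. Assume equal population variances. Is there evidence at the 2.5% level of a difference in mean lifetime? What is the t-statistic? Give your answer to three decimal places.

Let group 1 = variant A, group 2 = variant B. H0: μ_1 = μ_2; H1: μ_1 ≠ μ_2 (two-sample pooled-variance t-test, two-sided).
s_p² = [(24−1)·102² + (21−1)·121²]/(24+21−2) = 12374.7
t = (717 − 614)/√[12374.7·(1/24 + 1/21)] = 3.099
df = n₁ + n₂ − 2 = 43
Two-sided p-value ≈ 0.0034
Since p ≈ 0.0034 < α = 0.025, reject H0; the data support H1.

3.099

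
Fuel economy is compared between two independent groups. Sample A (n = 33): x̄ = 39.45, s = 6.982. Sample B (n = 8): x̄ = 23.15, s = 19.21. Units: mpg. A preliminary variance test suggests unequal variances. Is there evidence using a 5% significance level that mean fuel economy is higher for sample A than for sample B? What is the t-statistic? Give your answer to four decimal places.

Let group 1 = sample A, group 2 = sample B. H0: μ_1 = μ_2; H1: μ_1 > μ_2 (Welch's two-sample t-test, right-tailed).
t = (x̄_1 − x̄_2)/√(s_1²/n_1 + s_2²/n_2) = (39.45 − 23.15)/√(6.982²/33 + 19.21²/8) = 2.3624
Welch–Satterthwaite df ≈ 7.45
p-value = P(T ≥ 2.3624) ≈ 0.024
Since p ≈ 0.024 < α = 0.05, reject H0; the data support H1.

2.3624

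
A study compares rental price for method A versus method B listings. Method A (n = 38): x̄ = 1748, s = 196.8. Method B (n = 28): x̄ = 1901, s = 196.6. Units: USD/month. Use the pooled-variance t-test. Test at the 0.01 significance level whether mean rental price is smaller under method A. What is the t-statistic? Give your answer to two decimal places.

-3.12

Let group 1 = method A, group 2 = method B. H0: μ_1 = μ_2; H1: μ_1 < μ_2 (two-sample pooled-variance t-test, left-tailed).
s_p² = [(38−1)·196.8² + (28−1)·196.6²]/(38+28−2) = 38697
t = (1748 − 1901)/√[38697·(1/38 + 1/28)] = -3.12
df = n₁ + n₂ − 2 = 64
p-value = P(T ≤ -3.12) ≈ 0.0013
Since p ≈ 0.0013 < α = 0.01, reject H0; the data support H1.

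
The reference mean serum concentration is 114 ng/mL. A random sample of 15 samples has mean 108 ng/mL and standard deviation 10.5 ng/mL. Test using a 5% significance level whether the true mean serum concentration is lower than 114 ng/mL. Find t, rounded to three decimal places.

H0: μ = 114; H1: μ < 114 (one-sample t-test, left-tailed).
t = (x̄ − μ₀)/(s/√n) = (108 − 114)/(10.5/√15) = -2.213
df = n − 1 = 14
p-value = P(T ≤ -2.213) ≈ 0.0220
Since p ≈ 0.0220 < α = 0.05, reject H0; the evidence is statistically significant.

-2.213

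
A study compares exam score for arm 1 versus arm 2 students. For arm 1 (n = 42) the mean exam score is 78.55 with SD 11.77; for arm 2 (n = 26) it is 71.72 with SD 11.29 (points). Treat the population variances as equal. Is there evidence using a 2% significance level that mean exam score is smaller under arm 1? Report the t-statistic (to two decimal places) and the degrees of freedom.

Let group 1 = arm 1, group 2 = arm 2. H0: μ_1 = μ_2; H1: μ_1 < μ_2 (two-sample pooled-variance t-test, left-tailed).
s_p² = [(42−1)·11.77² + (26−1)·11.29²]/(42+26−2) = 134.34
t = (78.55 − 71.72)/√[134.34·(1/42 + 1/26)] = 2.36
df = n₁ + n₂ − 2 = 66
p-value = P(T ≤ 2.36) ≈ 0.9894
Since p ≈ 0.9894 > α = 0.02, fail to reject H0; the evidence is not statistically significant.

t = 2.36, df = 66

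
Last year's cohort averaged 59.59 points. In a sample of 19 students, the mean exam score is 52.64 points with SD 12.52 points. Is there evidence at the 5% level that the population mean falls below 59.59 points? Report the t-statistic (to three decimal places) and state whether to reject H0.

t = -2.420; reject H0

H0: μ = 59.59; H1: μ < 59.59 (one-sample t-test, left-tailed).
t = (x̄ − μ₀)/(s/√n) = (52.64 − 59.59)/(12.52/√19) = -2.420
df = n − 1 = 18
p-value = P(T ≤ -2.420) ≈ 0.0132
Since p ≈ 0.0132 < α = 0.05, reject H0; the evidence is statistically significant.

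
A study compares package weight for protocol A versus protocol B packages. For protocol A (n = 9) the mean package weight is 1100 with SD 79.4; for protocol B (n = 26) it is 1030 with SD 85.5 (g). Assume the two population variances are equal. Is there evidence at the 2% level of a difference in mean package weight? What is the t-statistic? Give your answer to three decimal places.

Let group 1 = protocol A, group 2 = protocol B. H0: μ_1 = μ_2; H1: μ_1 ≠ μ_2 (two-sample pooled-variance t-test, two-sided).
s_p² = [(9−1)·79.4² + (26−1)·85.5²]/(9+26−2) = 7066.4
t = (1100 − 1030)/√[7066.4·(1/9 + 1/26)] = 2.153
df = n₁ + n₂ − 2 = 33
Two-sided p-value ≈ 0.039
Since p ≈ 0.039 > α = 0.02, fail to reject H0; the data do not provide sufficient evidence against H0.

2.153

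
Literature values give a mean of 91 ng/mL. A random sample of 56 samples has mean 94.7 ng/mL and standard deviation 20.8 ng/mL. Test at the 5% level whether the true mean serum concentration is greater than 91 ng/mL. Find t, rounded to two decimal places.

1.33

H0: μ = 91; H1: μ > 91 (one-sample t-test, right-tailed).
t = (x̄ − μ₀)/(s/√n) = (94.7 − 91)/(20.8/√56) = 1.33
df = n − 1 = 55
p-value = P(T ≥ 1.33) ≈ 0.0943
Since p ≈ 0.0943 > α = 0.05, fail to reject H0; the data do not provide sufficient evidence against H0.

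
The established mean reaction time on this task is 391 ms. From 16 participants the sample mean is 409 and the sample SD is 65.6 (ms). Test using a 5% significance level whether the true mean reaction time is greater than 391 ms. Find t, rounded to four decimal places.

H0: μ = 391; H1: μ > 391 (one-sample t-test, right-tailed).
t = (x̄ − μ₀)/(s/√n) = (409 − 391)/(65.6/√16) = 1.0976
df = n − 1 = 15
p-value = P(T ≥ 1.0976) ≈ 0.1449
Since p ≈ 0.1449 > α = 0.05, fail to reject H0; the data do not provide sufficient evidence against H0.

1.0976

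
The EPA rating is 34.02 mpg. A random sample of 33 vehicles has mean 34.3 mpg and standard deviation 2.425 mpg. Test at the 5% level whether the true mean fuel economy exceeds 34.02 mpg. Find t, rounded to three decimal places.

H0: μ = 34.02; H1: μ > 34.02 (one-sample t-test, right-tailed).
t = (x̄ − μ₀)/(s/√n) = (34.3 − 34.02)/(2.425/√33) = 0.663
df = n − 1 = 32
p-value = P(T ≥ 0.663) ≈ 0.2559
Since p ≈ 0.2559 > α = 0.05, fail to reject H0; the data do not provide sufficient evidence against H0.

0.663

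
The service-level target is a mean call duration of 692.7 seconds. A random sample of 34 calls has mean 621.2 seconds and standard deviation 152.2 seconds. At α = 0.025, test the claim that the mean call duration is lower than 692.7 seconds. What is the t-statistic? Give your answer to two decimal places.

-2.74

H0: μ = 692.7; H1: μ < 692.7 (one-sample t-test, left-tailed).
t = (x̄ − μ₀)/(s/√n) = (621.2 − 692.7)/(152.2/√34) = -2.74
df = n − 1 = 33
p-value = P(T ≤ -2.74) ≈ 0.0049
Since p ≈ 0.0049 < α = 0.025, reject H0; the evidence is statistically significant.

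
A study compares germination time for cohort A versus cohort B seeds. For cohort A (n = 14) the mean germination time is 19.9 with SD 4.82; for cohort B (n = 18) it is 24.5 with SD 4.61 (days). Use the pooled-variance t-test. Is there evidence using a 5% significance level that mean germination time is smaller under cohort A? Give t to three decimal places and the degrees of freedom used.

t = -2.745, df = 30

Let group 1 = cohort A, group 2 = cohort B. H0: μ_1 = μ_2; H1: μ_1 < μ_2 (two-sample pooled-variance t-test, left-tailed).
s_p² = [(14−1)·4.82² + (18−1)·4.61²]/(14+18−2) = 22.1102
t = (19.9 − 24.5)/√[22.1102·(1/14 + 1/18)] = -2.745
df = n₁ + n₂ − 2 = 30
p-value = P(T ≤ -2.745) ≈ 0.0051
Since p ≈ 0.0051 < α = 0.05, reject H0; the evidence is statistically significant.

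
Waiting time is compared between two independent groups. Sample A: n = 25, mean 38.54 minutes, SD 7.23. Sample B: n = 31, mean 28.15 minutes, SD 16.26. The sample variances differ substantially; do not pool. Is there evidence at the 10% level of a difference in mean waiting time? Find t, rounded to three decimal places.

Let group 1 = sample A, group 2 = sample B. H0: μ_1 = μ_2; H1: μ_1 ≠ μ_2 (Welch's two-sample t-test, two-sided).
t = (x̄_1 − x̄_2)/√(s_1²/n_1 + s_2²/n_2) = (38.54 − 28.15)/√(7.23²/25 + 16.26²/31) = 3.188
Welch–Satterthwaite df ≈ 43.26
Two-sided p-value ≈ 0.003
Since p ≈ 0.003 < α = 0.1, reject H0; the evidence is statistically significant.

3.188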